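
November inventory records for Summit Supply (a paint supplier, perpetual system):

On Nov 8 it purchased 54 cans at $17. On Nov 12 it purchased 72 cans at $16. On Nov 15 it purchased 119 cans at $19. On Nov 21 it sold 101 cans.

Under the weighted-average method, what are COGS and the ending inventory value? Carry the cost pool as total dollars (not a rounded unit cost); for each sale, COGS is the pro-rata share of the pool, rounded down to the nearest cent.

COGS = $1,785.43; ending inventory = $2,545.57

After Nov 8: 54 on hand, pool $918.00 (≈ $17.0000 each)
After Nov 12: 126 on hand, pool $2,070.00 (≈ $16.4286 each)
After Nov 15: 245 on hand, pool $4,331.00 (≈ $17.6776 each)
Nov 21, sell 101: 101/245 × $4,331.00 → $1,785.43
Ending inventory (cost pool remaining) = $2,545.57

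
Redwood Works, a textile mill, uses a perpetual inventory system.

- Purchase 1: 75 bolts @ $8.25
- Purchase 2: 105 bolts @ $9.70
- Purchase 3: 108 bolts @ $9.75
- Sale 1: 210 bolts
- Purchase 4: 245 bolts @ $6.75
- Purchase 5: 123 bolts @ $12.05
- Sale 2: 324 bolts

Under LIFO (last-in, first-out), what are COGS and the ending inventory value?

COGS = $4,881.30; ending inventory = $944.85

Sale 1 (210) [LIFO — newest first]: 108 @ $9.75 + 102 @ $9.70 = $2,042.40
Sale 2 (324) [LIFO — newest first]: 123 @ $12.05 + 201 @ $6.75 = $2,838.90
Total COGS = $2,042.40 + $2,838.90 = $4,881.30
Ending inventory: 75 @ $8.25 + 3 @ $9.70 + 44 @ $6.75 = $944.85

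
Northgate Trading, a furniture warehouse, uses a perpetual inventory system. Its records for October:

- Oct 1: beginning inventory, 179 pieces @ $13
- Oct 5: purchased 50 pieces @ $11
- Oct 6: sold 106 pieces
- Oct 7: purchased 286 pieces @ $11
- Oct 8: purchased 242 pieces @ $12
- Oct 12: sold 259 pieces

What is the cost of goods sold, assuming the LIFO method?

Oct 6, 106 sold [LIFO — newest first]: 50 @ $11 + 56 @ $13 = $1,278
Oct 12, 259 sold [LIFO — newest first]: 242 @ $12 + 17 @ $11 = $3,091
Total COGS = $1,278 + $3,091 = $4,369
Ending inventory: 123 @ $13 + 269 @ $11 = $4,558
Check: goods available $8,927 = COGS $4,369 + ending $4,558

COGS = $4,369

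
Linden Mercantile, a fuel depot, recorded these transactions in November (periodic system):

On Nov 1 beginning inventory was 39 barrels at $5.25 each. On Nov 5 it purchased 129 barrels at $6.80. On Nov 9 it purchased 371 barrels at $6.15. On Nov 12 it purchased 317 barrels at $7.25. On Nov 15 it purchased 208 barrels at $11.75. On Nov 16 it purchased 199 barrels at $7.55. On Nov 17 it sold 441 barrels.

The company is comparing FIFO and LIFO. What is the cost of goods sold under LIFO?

FIFO COGS: 39 @ $5.25 + 129 @ $6.80 + 273 @ $6.15 = $2,760.90
LIFO COGS: 199 @ $7.55 + 208 @ $11.75 + 34 @ $7.25 = $4,192.95

COGS = $4,192.95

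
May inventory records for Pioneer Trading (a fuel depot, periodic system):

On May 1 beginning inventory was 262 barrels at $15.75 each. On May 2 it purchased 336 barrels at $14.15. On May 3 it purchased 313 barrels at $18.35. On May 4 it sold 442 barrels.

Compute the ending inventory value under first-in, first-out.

Ending inventory = $7,950.95

May 4, 442 sold [FIFO — oldest first]: 262 @ $15.75 + 180 @ $14.15 = $6,673.50
Ending inventory: 156 @ $14.15 + 313 @ $18.35 = $7,950.95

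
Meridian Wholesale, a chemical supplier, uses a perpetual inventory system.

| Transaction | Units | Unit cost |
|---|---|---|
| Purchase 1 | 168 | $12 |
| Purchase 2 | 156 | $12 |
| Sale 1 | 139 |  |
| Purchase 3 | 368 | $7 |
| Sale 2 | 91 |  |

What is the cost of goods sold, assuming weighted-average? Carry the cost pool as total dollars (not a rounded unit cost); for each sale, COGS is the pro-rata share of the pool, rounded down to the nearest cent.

COGS = $2,457.21

After Purchase 1: 168 on hand, pool $2,016.00 (≈ $12.0000 each)
After Purchase 2: 324 on hand, pool $3,888.00 (≈ $12.0000 each)
Sale 1, sell 139: 139/324 × $3,888.00 → $1,668.00
After Purchase 3: 553 on hand, pool $4,796.00 (≈ $8.6727 each)
Sale 2, sell 91: 91/553 × $4,796.00 → $789.21
Total COGS = $1,668.00 + $789.21 = $2,457.21
Ending inventory (cost pool remaining) = $4,006.79
Check: goods available $6,464.00 = COGS $2,457.21 + ending $4,006.79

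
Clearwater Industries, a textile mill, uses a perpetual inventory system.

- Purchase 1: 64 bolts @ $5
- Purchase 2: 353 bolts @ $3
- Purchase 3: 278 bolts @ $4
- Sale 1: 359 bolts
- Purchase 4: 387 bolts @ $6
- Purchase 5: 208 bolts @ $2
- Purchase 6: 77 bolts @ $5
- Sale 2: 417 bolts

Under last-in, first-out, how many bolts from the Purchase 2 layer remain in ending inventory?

272

Sale 1 (359) [LIFO — newest first]: 278 @ $4 + 81 @ $3 = $1,355
Sale 2 (417) [LIFO — newest first]: 77 @ $5 + 208 @ $2 + 132 @ $6 = $1,593
Total COGS = $1,355 + $1,593 = $2,948
Ending inventory: 64 @ $5 + 272 @ $3 + 255 @ $6 = $2,666
Check: goods available $5,614 = COGS $2,948 + ending $2,666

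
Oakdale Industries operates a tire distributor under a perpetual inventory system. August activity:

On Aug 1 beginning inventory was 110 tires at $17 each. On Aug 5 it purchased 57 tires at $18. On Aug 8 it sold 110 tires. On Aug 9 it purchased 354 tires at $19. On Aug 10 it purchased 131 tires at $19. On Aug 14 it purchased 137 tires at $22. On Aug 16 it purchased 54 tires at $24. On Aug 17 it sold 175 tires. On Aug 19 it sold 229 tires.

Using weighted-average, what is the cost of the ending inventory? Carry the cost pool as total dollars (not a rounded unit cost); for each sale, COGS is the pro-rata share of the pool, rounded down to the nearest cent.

After Aug 1: 110 on hand, pool $1,870.00 (≈ $17.0000 each)
After Aug 5: 167 on hand, pool $2,896.00 (≈ $17.3413 each)
Aug 8, sell 110: 110/167 × $2,896.00 → $1,907.54
After Aug 9: 411 on hand, pool $7,714.46 (≈ $18.7700 each)
After Aug 10: 542 on hand, pool $10,203.46 (≈ $18.8256 each)
After Aug 14: 679 on hand, pool $13,217.46 (≈ $19.4661 each)
After Aug 16: 733 on hand, pool $14,513.46 (≈ $19.8001 each)
Aug 17, sell 175: 175/733 × $14,513.46 → $3,465.01
Aug 19, sell 229: 229/558 × $11,048.45 → $4,534.22
Total COGS = $1,907.54 + $3,465.01 + $4,534.22 = $9,906.77
Ending inventory (cost pool remaining) = $6,514.23
Check: goods available $16,421.00 = COGS $9,906.77 + ending $6,514.23

Ending inventory = $6,514.23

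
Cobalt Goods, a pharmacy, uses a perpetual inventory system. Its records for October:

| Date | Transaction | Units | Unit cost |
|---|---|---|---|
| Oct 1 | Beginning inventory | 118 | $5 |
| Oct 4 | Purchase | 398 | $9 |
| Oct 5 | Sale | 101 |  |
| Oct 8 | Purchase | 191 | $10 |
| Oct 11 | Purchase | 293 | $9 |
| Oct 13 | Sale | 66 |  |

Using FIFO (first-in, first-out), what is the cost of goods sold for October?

COGS = $1,031

Oct 5, 101 sold [FIFO — oldest first]: 101 @ $5 = $505
Oct 13, 66 sold [FIFO — oldest first]: 17 @ $5 + 49 @ $9 = $526
Total COGS = $505 + $526 = $1,031
Ending inventory: 349 @ $9 + 191 @ $10 + 293 @ $9 = $7,688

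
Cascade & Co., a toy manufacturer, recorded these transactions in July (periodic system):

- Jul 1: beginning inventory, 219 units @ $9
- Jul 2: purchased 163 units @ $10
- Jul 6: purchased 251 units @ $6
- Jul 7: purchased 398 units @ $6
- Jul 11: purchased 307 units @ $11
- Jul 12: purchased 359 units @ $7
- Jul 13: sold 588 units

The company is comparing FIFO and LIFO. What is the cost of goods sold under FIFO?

FIFO COGS: 219 @ $9 + 163 @ $10 + 206 @ $6 = $4,837
LIFO COGS: 359 @ $7 + 229 @ $11 = $5,032

COGS = $4,837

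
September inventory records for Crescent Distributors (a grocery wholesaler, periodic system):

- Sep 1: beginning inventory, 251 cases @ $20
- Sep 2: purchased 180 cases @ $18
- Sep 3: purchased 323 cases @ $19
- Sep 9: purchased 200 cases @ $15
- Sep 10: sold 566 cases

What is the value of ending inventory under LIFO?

Ending inventory = $7,486

Sep 10, 566 sold [LIFO — newest first]: 200 @ $15 + 323 @ $19 + 43 @ $18 = $9,911
Ending inventory: 251 @ $20 + 137 @ $18 = $7,486
Check: goods available $17,397 = COGS $9,911 + ending $7,486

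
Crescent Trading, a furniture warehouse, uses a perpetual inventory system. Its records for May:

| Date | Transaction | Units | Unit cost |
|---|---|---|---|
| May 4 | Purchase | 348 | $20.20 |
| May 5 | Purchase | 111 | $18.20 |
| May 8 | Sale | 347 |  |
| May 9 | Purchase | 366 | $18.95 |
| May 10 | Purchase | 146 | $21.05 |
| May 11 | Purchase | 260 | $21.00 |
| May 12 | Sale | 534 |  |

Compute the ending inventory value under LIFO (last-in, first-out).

Ending inventory = $6,772.50

May 8, 347 sold [LIFO — newest first]: 111 @ $18.20 + 236 @ $20.20 = $6,787.40
May 12, 534 sold [LIFO — newest first]: 260 @ $21.00 + 146 @ $21.05 + 128 @ $18.95 = $10,958.90
Total COGS = $6,787.40 + $10,958.90 = $17,746.30
Ending inventory: 112 @ $20.20 + 238 @ $18.95 = $6,772.50
Check: goods available $24,518.80 = COGS $17,746.30 + ending $6,772.50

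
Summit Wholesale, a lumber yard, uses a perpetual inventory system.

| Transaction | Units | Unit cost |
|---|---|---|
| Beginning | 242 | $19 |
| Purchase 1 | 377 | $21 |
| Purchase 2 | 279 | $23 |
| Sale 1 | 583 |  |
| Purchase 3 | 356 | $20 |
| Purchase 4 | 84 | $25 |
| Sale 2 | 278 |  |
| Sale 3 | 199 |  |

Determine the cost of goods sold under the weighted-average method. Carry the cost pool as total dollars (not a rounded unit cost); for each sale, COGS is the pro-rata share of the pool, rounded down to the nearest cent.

COGS = $22,311.80

After Beginning: 242 on hand, pool $4,598.00 (≈ $19.0000 each)
After Purchase 1: 619 on hand, pool $12,515.00 (≈ $20.2181 each)
After Purchase 2: 898 on hand, pool $18,932.00 (≈ $21.0824 each)
Sale 1, sell 583: 583/898 × $18,932.00 → $12,291.04
After Purchase 3: 671 on hand, pool $13,760.96 (≈ $20.5081 each)
After Purchase 4: 755 on hand, pool $15,860.96 (≈ $21.0079 each)
Sale 2, sell 278: 278/755 × $15,860.96 → $5,840.19
Sale 3, sell 199: 199/477 × $10,020.77 → $4,180.57
Total COGS = $12,291.04 + $5,840.19 + $4,180.57 = $22,311.80
Ending inventory (cost pool remaining) = $5,840.20
Check: goods available $28,152.00 = COGS $22,311.80 + ending $5,840.20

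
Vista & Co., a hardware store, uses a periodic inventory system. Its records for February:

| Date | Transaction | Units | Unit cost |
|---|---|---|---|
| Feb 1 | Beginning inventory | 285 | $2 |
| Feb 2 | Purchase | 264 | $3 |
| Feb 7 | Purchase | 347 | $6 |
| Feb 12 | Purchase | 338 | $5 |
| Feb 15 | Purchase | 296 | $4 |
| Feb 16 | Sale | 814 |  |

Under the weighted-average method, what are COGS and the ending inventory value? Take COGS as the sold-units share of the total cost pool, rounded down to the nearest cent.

COGS = $3,361.34; ending inventory = $2,956.66

Feb 16, sell 814: 814/1530 × $6,318.00 → $3,361.34
Ending inventory (cost pool remaining) = $2,956.66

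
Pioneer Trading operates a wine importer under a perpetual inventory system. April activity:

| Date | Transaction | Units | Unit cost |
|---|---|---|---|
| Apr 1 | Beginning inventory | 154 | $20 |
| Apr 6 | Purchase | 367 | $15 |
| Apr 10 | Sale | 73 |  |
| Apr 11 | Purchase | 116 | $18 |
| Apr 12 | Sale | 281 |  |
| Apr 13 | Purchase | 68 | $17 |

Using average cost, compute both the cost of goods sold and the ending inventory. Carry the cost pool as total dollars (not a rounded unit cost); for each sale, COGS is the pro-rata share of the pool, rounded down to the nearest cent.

After Apr 1: 154 on hand, pool $3,080.00 (≈ $20.0000 each)
After Apr 6: 521 on hand, pool $8,585.00 (≈ $16.4779 each)
Apr 10, sell 73: 73/521 × $8,585.00 → $1,202.88
After Apr 11: 564 on hand, pool $9,470.12 (≈ $16.7910 each)
Apr 12, sell 281: 281/564 × $9,470.12 → $4,718.26
After Apr 13: 351 on hand, pool $5,907.86 (≈ $16.8315 each)
Total COGS = $1,202.88 + $4,718.26 = $5,921.14
Ending inventory (cost pool remaining) = $5,907.86

COGS = $5,921.14; ending inventory = $5,907.86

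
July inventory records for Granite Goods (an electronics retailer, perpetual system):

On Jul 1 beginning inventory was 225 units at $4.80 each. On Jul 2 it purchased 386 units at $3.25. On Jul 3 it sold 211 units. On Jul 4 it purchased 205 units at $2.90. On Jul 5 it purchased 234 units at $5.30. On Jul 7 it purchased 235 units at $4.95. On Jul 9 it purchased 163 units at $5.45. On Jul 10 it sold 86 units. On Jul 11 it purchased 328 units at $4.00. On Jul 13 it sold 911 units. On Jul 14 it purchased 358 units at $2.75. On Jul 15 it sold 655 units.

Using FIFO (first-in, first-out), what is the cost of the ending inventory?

Jul 3, 211 sold [FIFO — oldest first]: 211 @ $4.80 = $1,012.80
Jul 10, 86 sold [FIFO — oldest first]: 14 @ $4.80 + 72 @ $3.25 = $301.20
Jul 13, 911 sold [FIFO — oldest first]: 314 @ $3.25 + 205 @ $2.90 + 234 @ $5.30 + 158 @ $4.95 = $3,637.30
Jul 15, 655 sold [FIFO — oldest first]: 77 @ $4.95 + 163 @ $5.45 + 328 @ $4.00 + 87 @ $2.75 = $2,820.75
Total COGS = $1,012.80 + $301.20 + $3,637.30 + $2,820.75 = $7,772.05
Ending inventory: 271 @ $2.75 = $745.25

Ending inventory = $745.25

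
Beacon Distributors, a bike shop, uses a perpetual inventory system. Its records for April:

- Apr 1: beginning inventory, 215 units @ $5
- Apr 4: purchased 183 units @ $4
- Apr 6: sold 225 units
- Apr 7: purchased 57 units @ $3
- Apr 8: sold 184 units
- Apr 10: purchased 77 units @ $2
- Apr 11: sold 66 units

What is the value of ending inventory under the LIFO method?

Ending inventory = $252

Apr 6, 225 sold [LIFO — newest first]: 183 @ $4 + 42 @ $5 = $942
Apr 8, 184 sold [LIFO — newest first]: 57 @ $3 + 127 @ $5 = $806
Apr 11, 66 sold [LIFO — newest first]: 66 @ $2 = $132
Total COGS = $942 + $806 + $132 = $1,880
Ending inventory: 46 @ $5 + 11 @ $2 = $252
Check: goods available $2,132 = COGS $1,880 + ending $252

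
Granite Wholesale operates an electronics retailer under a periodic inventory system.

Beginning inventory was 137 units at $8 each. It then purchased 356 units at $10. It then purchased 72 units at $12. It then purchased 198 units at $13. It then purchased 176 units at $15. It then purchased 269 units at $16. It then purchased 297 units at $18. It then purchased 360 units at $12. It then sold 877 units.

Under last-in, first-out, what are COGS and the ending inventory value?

COGS = $13,186; ending inventory = $11,518

Sale 1 (877) [LIFO — newest first]: 360 @ $12 + 297 @ $18 + 220 @ $16 = $13,186
Ending inventory: 137 @ $8 + 356 @ $10 + 72 @ $12 + 198 @ $13 + 176 @ $15 + 49 @ $16 = $11,518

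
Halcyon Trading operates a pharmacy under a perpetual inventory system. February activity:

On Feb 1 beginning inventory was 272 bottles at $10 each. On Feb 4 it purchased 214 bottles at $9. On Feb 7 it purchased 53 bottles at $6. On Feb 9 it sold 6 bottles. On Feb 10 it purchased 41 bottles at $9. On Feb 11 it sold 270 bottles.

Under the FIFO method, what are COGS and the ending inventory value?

COGS = $2,756; ending inventory = $2,577

Feb 9, 6 sold [FIFO — oldest first]: 6 @ $10 = $60
Feb 11, 270 sold [FIFO — oldest first]: 266 @ $10 + 4 @ $9 = $2,696
Total COGS = $60 + $2,696 = $2,756
Ending inventory: 210 @ $9 + 53 @ $6 + 41 @ $9 = $2,577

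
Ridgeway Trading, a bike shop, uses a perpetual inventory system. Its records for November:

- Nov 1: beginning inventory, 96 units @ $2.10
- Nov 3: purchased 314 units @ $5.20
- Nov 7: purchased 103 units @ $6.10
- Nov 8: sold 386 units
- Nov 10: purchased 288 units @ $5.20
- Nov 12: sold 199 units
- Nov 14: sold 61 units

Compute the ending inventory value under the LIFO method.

Ending inventory = $508.40

Nov 8, 386 sold [LIFO — newest first]: 103 @ $6.10 + 283 @ $5.20 = $2,099.90
Nov 12, 199 sold [LIFO — newest first]: 199 @ $5.20 = $1,034.80
Nov 14, 61 sold [LIFO — newest first]: 61 @ $5.20 = $317.20
Total COGS = $2,099.90 + $1,034.80 + $317.20 = $3,451.90
Ending inventory: 96 @ $2.10 + 31 @ $5.20 + 28 @ $5.20 = $508.40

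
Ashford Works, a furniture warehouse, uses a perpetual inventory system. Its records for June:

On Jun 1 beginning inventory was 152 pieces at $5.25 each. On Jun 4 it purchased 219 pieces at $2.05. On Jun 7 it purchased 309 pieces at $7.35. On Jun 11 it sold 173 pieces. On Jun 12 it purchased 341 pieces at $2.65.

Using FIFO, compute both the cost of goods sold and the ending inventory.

Jun 11, 173 sold [FIFO — oldest first]: 152 @ $5.25 + 21 @ $2.05 = $841.05
Ending inventory: 198 @ $2.05 + 309 @ $7.35 + 341 @ $2.65 = $3,580.70
Check: goods available $4,421.75 = COGS $841.05 + ending $3,580.70

COGS = $841.05; ending inventory = $3,580.70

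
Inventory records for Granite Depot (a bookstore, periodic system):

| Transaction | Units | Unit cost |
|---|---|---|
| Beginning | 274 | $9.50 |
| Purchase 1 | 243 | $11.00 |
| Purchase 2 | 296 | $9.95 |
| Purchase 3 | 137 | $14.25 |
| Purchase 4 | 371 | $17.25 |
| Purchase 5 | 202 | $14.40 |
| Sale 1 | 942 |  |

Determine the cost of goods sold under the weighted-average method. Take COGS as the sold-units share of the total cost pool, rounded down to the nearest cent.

COGS = $12,049.93

Sale 1, sell 942: 942/1523 × $19,482.00 → $12,049.93
Ending inventory (cost pool remaining) = $7,432.07
Check: goods available $19,482.00 = COGS $12,049.93 + ending $7,432.07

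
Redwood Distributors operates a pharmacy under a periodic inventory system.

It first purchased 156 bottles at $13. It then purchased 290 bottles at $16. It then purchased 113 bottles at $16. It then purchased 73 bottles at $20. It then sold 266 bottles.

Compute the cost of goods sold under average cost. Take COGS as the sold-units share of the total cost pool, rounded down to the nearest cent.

COGS = $4,181.92

Sale 1, sell 266: 266/632 × $9,936.00 → $4,181.92
Ending inventory (cost pool remaining) = $5,754.08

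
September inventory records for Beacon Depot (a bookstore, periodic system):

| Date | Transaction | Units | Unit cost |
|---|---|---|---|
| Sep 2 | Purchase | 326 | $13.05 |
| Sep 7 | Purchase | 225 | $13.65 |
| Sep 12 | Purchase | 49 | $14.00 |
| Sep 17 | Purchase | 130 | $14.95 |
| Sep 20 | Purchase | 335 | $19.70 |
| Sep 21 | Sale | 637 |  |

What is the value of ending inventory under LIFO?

Sep 21, 637 sold [LIFO — newest first]: 335 @ $19.70 + 130 @ $14.95 + 49 @ $14.00 + 123 @ $13.65 = $10,907.95
Ending inventory: 326 @ $13.05 + 102 @ $13.65 = $5,646.60
Check: goods available $16,554.55 = COGS $10,907.95 + ending $5,646.60

Ending inventory = $5,646.60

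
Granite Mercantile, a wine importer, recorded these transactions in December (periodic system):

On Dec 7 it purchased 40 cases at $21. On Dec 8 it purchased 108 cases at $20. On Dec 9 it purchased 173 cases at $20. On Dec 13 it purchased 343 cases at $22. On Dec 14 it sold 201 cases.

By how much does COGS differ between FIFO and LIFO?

FIFO COGS: 40 @ $21 + 108 @ $20 + 53 @ $20 = $4,060
LIFO COGS: 201 @ $22 = $4,422
Difference = |$4,060 − $4,422| = $362

$362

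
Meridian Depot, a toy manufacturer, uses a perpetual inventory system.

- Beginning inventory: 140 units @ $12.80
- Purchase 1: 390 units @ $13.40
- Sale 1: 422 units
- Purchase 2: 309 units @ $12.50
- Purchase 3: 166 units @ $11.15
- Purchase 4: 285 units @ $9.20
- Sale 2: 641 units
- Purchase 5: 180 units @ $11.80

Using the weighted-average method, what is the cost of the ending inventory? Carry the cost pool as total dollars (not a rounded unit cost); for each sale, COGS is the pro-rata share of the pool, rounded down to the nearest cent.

Ending inventory = $4,677.88

After Beginning: 140 on hand, pool $1,792.00 (≈ $12.8000 each)
After Purchase 1: 530 on hand, pool $7,018.00 (≈ $13.2415 each)
Sale 1, sell 422: 422/530 × $7,018.00 → $5,587.91
After Purchase 2: 417 on hand, pool $5,292.59 (≈ $12.6921 each)
After Purchase 3: 583 on hand, pool $7,143.49 (≈ $12.2530 each)
After Purchase 4: 868 on hand, pool $9,765.49 (≈ $11.2506 each)
Sale 2, sell 641: 641/868 × $9,765.49 → $7,211.61
After Purchase 5: 407 on hand, pool $4,677.88 (≈ $11.4936 each)
Total COGS = $5,587.91 + $7,211.61 = $12,799.52
Ending inventory (cost pool remaining) = $4,677.88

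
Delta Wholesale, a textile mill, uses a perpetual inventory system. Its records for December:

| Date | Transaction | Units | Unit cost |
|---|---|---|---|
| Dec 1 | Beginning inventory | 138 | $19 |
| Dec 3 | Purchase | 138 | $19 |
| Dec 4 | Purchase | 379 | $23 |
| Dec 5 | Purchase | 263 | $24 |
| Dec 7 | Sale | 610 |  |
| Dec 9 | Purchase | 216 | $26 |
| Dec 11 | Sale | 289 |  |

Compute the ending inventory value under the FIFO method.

Dec 7, 610 sold [FIFO — oldest first]: 138 @ $19 + 138 @ $19 + 334 @ $23 = $12,926
Dec 11, 289 sold [FIFO — oldest first]: 45 @ $23 + 244 @ $24 = $6,891
Total COGS = $12,926 + $6,891 = $19,817
Ending inventory: 19 @ $24 + 216 @ $26 = $6,072

Ending inventory = $6,072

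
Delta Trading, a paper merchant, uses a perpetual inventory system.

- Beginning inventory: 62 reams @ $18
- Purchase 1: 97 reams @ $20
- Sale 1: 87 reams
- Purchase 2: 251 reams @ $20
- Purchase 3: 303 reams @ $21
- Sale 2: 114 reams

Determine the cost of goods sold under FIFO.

COGS = $3,896

Sale 1 (87) [FIFO — oldest first]: 62 @ $18 + 25 @ $20 = $1,616
Sale 2 (114) [FIFO — oldest first]: 72 @ $20 + 42 @ $20 = $2,280
Total COGS = $1,616 + $2,280 = $3,896
Ending inventory: 209 @ $20 + 303 @ $21 = $10,543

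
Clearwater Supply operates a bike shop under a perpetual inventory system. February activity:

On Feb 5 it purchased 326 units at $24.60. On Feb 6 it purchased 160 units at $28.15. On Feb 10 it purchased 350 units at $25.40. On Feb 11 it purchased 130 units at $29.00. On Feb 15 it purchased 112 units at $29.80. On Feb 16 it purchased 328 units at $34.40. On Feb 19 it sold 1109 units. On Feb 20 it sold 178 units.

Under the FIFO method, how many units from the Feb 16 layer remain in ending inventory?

119

Feb 19, 1109 sold [FIFO — oldest first]: 326 @ $24.60 + 160 @ $28.15 + 350 @ $25.40 + 130 @ $29.00 + 112 @ $29.80 + 31 @ $34.40 = $29,587.60
Feb 20, 178 sold [FIFO — oldest first]: 178 @ $34.40 = $6,123.20
Total COGS = $29,587.60 + $6,123.20 = $35,710.80
Ending inventory: 119 @ $34.40 = $4,093.60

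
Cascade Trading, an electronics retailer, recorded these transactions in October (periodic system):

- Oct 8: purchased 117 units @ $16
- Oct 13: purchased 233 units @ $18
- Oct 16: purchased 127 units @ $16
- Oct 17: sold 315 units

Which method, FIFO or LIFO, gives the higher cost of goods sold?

FIFO

FIFO COGS: 117 @ $16 + 198 @ $18 = $5,436
LIFO COGS: 127 @ $16 + 188 @ $18 = $5,416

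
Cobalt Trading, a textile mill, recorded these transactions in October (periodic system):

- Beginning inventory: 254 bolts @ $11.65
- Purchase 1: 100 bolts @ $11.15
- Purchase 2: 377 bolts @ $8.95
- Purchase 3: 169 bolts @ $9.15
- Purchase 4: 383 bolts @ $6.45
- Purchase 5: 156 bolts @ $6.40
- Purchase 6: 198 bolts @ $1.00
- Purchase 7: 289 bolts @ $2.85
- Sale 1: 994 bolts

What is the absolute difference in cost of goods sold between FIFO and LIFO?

FIFO COGS: 254 @ $11.65 + 100 @ $11.15 + 377 @ $8.95 + 169 @ $9.15 + 94 @ $6.45 = $9,600.90
LIFO COGS: 289 @ $2.85 + 198 @ $1.00 + 156 @ $6.40 + 351 @ $6.45 = $4,284.00
Difference = |$9,600.90 − $4,284.00| = $5,316.90

$5,316.90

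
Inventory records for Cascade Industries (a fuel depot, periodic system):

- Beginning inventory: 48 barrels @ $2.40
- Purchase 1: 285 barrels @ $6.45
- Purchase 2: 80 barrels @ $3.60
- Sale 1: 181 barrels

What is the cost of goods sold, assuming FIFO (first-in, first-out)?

Sale 1 (181) [FIFO — oldest first]: 48 @ $2.40 + 133 @ $6.45 = $973.05
Ending inventory: 152 @ $6.45 + 80 @ $3.60 = $1,268.40

COGS = $973.05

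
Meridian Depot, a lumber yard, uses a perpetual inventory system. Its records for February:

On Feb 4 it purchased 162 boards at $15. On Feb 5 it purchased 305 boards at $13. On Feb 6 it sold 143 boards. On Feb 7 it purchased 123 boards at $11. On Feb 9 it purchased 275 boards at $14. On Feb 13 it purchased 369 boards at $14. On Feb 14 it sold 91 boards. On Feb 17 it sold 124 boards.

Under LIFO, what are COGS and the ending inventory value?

COGS = $4,869; ending inventory = $11,895

Feb 6, 143 sold [LIFO — newest first]: 143 @ $13 = $1,859
Feb 14, 91 sold [LIFO — newest first]: 91 @ $14 = $1,274
Feb 17, 124 sold [LIFO — newest first]: 124 @ $14 = $1,736
Total COGS = $1,859 + $1,274 + $1,736 = $4,869
Ending inventory: 162 @ $15 + 162 @ $13 + 123 @ $11 + 275 @ $14 + 154 @ $14 = $11,895
Check: goods available $16,764 = COGS $4,869 + ending $11,895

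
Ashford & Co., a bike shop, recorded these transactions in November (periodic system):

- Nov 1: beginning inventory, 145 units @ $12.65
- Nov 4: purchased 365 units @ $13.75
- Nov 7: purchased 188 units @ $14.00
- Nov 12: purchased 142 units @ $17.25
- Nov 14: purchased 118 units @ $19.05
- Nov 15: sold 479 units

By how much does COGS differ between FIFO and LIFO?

FIFO COGS: 145 @ $12.65 + 334 @ $13.75 = $6,426.75
LIFO COGS: 118 @ $19.05 + 142 @ $17.25 + 188 @ $14.00 + 31 @ $13.75 = $7,755.65
Difference = |$6,426.75 − $7,755.65| = $1,328.90

$1,328.90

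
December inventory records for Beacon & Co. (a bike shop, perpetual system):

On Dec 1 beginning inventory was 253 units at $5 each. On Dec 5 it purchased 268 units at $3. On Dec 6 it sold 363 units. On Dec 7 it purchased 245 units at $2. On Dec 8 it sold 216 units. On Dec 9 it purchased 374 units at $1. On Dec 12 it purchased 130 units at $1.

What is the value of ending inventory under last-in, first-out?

Dec 6, 363 sold [LIFO — newest first]: 268 @ $3 + 95 @ $5 = $1,279
Dec 8, 216 sold [LIFO — newest first]: 216 @ $2 = $432
Total COGS = $1,279 + $432 = $1,711
Ending inventory: 158 @ $5 + 29 @ $2 + 374 @ $1 + 130 @ $1 = $1,352

Ending inventory = $1,352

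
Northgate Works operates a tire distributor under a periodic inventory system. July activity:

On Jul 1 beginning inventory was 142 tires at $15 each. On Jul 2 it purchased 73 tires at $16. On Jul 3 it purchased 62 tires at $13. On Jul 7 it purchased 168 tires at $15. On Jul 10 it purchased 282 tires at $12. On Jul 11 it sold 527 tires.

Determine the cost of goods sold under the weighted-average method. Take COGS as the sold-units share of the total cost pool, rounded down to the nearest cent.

Jul 11, sell 527: 527/727 × $10,008.00 → $7,254.76
Ending inventory (cost pool remaining) = $2,753.24
Check: goods available $10,008.00 = COGS $7,254.76 + ending $2,753.24

COGS = $7,254.76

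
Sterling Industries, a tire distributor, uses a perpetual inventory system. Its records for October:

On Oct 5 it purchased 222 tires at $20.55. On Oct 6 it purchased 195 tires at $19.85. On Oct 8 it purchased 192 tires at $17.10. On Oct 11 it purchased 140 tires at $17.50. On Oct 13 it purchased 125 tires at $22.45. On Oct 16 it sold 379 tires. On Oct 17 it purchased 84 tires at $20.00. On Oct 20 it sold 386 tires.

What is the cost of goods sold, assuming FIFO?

Oct 16, 379 sold [FIFO — oldest first]: 222 @ $20.55 + 157 @ $19.85 = $7,678.55
Oct 20, 386 sold [FIFO — oldest first]: 38 @ $19.85 + 192 @ $17.10 + 140 @ $17.50 + 16 @ $22.45 = $6,846.70
Total COGS = $7,678.55 + $6,846.70 = $14,525.25
Ending inventory: 109 @ $22.45 + 84 @ $20.00 = $4,127.05
Check: goods available $18,652.30 = COGS $14,525.25 + ending $4,127.05

COGS = $14,525.25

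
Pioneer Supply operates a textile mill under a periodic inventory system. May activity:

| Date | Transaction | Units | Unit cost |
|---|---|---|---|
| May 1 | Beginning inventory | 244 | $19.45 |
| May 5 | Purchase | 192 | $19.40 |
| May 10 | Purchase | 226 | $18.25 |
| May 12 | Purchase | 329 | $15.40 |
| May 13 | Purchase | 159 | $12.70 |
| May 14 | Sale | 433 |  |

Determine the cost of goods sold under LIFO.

COGS = $6,238.90

May 14, 433 sold [LIFO — newest first]: 159 @ $12.70 + 274 @ $15.40 = $6,238.90
Ending inventory: 244 @ $19.45 + 192 @ $19.40 + 226 @ $18.25 + 55 @ $15.40 = $13,442.10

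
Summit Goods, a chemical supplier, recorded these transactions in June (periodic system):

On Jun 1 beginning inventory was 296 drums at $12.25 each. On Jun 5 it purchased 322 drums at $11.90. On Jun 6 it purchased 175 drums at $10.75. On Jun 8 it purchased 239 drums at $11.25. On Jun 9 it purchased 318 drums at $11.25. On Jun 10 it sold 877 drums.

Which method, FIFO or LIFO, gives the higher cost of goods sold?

FIFO

FIFO COGS: 296 @ $12.25 + 322 @ $11.90 + 175 @ $10.75 + 84 @ $11.25 = $10,284.05
LIFO COGS: 318 @ $11.25 + 239 @ $11.25 + 175 @ $10.75 + 145 @ $11.90 = $9,873.00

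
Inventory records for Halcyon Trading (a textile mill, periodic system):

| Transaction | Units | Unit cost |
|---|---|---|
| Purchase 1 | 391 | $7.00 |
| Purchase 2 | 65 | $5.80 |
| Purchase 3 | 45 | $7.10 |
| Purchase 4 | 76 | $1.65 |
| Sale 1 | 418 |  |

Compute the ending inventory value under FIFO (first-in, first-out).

Sale 1 (418) [FIFO — oldest first]: 391 @ $7.00 + 27 @ $5.80 = $2,893.60
Ending inventory: 38 @ $5.80 + 45 @ $7.10 + 76 @ $1.65 = $665.30

Ending inventory = $665.30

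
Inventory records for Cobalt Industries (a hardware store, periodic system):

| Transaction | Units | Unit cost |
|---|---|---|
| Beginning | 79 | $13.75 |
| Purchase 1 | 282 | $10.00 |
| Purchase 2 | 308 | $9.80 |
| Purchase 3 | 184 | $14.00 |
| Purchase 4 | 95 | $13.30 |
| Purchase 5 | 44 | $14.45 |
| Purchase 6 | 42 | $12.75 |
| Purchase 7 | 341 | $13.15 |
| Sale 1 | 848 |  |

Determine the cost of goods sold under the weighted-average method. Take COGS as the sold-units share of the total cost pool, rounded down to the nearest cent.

COGS = $10,126.41

Sale 1, sell 848: 848/1375 × $16,419.60 → $10,126.41
Ending inventory (cost pool remaining) = $6,293.19
Check: goods available $16,419.60 = COGS $10,126.41 + ending $6,293.19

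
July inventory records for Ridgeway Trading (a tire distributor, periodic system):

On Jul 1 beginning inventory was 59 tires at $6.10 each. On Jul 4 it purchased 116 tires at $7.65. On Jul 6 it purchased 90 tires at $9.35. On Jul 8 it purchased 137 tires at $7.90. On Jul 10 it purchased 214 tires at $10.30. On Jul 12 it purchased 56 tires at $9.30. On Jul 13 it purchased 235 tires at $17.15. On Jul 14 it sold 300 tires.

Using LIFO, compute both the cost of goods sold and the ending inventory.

Jul 14, 300 sold [LIFO — newest first]: 235 @ $17.15 + 56 @ $9.30 + 9 @ $10.30 = $4,643.75
Ending inventory: 59 @ $6.10 + 116 @ $7.65 + 90 @ $9.35 + 137 @ $7.90 + 205 @ $10.30 = $5,282.60
Check: goods available $9,926.35 = COGS $4,643.75 + ending $5,282.60

COGS = $4,643.75; ending inventory = $5,282.60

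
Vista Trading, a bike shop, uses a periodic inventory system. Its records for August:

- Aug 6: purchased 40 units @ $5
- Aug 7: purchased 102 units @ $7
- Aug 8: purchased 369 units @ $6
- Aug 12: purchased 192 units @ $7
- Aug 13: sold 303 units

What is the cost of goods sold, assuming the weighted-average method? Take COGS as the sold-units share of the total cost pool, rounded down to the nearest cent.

Aug 13, sell 303: 303/703 × $4,472.00 → $1,927.47
Ending inventory (cost pool remaining) = $2,544.53

COGS = $1,927.47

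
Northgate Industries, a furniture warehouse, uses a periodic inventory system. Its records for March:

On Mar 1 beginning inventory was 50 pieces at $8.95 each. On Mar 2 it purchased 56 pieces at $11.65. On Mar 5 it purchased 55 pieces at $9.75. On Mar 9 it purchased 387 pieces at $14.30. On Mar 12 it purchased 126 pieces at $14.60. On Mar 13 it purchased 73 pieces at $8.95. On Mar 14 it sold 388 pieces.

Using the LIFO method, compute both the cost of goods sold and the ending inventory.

Mar 14, 388 sold [LIFO — newest first]: 73 @ $8.95 + 126 @ $14.60 + 189 @ $14.30 = $5,195.65
Ending inventory: 50 @ $8.95 + 56 @ $11.65 + 55 @ $9.75 + 198 @ $14.30 = $4,467.55

COGS = $5,195.65; ending inventory = $4,467.55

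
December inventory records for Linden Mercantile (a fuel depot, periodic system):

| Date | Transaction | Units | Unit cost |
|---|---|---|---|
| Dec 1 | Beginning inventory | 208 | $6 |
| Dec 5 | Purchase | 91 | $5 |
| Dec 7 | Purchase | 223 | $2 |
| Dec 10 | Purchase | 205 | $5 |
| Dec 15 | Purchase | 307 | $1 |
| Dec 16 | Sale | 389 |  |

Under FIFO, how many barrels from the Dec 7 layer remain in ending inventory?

133

Dec 16, 389 sold [FIFO — oldest first]: 208 @ $6 + 91 @ $5 + 90 @ $2 = $1,883
Ending inventory: 133 @ $2 + 205 @ $5 + 307 @ $1 = $1,598
Check: goods available $3,481 = COGS $1,883 + ending $1,598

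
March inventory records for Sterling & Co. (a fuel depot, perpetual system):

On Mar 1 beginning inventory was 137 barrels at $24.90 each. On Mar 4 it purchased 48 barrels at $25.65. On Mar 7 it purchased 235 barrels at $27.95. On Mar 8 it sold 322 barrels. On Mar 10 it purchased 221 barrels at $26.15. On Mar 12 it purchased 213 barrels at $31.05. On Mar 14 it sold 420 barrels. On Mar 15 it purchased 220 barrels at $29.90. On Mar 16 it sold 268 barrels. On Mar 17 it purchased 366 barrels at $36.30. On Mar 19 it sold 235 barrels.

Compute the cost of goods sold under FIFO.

COGS = $36,388.85

Mar 8, 322 sold [FIFO — oldest first]: 137 @ $24.90 + 48 @ $25.65 + 137 @ $27.95 = $8,471.65
Mar 14, 420 sold [FIFO — oldest first]: 98 @ $27.95 + 221 @ $26.15 + 101 @ $31.05 = $11,654.30
Mar 16, 268 sold [FIFO — oldest first]: 112 @ $31.05 + 156 @ $29.90 = $8,142.00
Mar 19, 235 sold [FIFO — oldest first]: 64 @ $29.90 + 171 @ $36.30 = $8,120.90
Total COGS = $8,471.65 + $11,654.30 + $8,142.00 + $8,120.90 = $36,388.85
Ending inventory: 195 @ $36.30 = $7,078.50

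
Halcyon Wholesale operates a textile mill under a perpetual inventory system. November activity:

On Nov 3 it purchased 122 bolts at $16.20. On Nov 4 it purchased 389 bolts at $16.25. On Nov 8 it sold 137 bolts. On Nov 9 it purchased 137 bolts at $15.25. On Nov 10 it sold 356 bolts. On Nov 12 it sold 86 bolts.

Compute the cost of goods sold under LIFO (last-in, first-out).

COGS = $9,269.10

Nov 8, 137 sold [LIFO — newest first]: 137 @ $16.25 = $2,226.25
Nov 10, 356 sold [LIFO — newest first]: 137 @ $15.25 + 219 @ $16.25 = $5,648.00
Nov 12, 86 sold [LIFO — newest first]: 33 @ $16.25 + 53 @ $16.20 = $1,394.85
Total COGS = $2,226.25 + $5,648.00 + $1,394.85 = $9,269.10
Ending inventory: 69 @ $16.20 = $1,117.80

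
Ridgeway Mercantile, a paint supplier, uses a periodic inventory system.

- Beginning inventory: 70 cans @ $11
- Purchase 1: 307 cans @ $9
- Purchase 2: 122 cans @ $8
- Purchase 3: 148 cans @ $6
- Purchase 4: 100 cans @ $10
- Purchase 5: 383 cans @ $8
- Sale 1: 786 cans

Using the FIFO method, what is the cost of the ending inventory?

Sale 1 (786) [FIFO — oldest first]: 70 @ $11 + 307 @ $9 + 122 @ $8 + 148 @ $6 + 100 @ $10 + 39 @ $8 = $6,709
Ending inventory: 344 @ $8 = $2,752
Check: goods available $9,461 = COGS $6,709 + ending $2,752

Ending inventory = $2,752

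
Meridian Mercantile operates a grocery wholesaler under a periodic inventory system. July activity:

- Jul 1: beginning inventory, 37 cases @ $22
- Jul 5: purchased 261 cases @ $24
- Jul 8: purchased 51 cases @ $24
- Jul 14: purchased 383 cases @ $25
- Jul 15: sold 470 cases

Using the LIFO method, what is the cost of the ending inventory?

Ending inventory = $6,214

Jul 15, 470 sold [LIFO — newest first]: 383 @ $25 + 51 @ $24 + 36 @ $24 = $11,663
Ending inventory: 37 @ $22 + 225 @ $24 = $6,214
Check: goods available $17,877 = COGS $11,663 + ending $6,214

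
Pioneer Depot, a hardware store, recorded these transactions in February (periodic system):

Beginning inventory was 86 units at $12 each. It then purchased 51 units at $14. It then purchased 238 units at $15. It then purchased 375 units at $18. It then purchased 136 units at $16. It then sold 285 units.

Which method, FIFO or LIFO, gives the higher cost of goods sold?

FIFO COGS: 86 @ $12 + 51 @ $14 + 148 @ $15 = $3,966
LIFO COGS: 136 @ $16 + 149 @ $18 = $4,858

LIFO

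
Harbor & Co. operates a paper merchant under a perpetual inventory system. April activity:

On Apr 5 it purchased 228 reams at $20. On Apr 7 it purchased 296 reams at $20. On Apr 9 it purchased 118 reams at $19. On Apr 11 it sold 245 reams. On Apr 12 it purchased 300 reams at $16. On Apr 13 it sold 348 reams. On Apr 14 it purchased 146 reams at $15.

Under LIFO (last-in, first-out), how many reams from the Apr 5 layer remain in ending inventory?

228

Apr 11, 245 sold [LIFO — newest first]: 118 @ $19 + 127 @ $20 = $4,782
Apr 13, 348 sold [LIFO — newest first]: 300 @ $16 + 48 @ $20 = $5,760
Total COGS = $4,782 + $5,760 = $10,542
Ending inventory: 228 @ $20 + 121 @ $20 + 146 @ $15 = $9,170
Check: goods available $19,712 = COGS $10,542 + ending $9,170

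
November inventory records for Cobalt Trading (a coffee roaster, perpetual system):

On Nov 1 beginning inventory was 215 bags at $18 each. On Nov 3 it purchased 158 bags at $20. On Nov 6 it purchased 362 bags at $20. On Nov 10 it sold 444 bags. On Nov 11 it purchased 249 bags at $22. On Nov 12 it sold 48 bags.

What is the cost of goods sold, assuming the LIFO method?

Nov 10, 444 sold [LIFO — newest first]: 362 @ $20 + 82 @ $20 = $8,880
Nov 12, 48 sold [LIFO — newest first]: 48 @ $22 = $1,056
Total COGS = $8,880 + $1,056 = $9,936
Ending inventory: 215 @ $18 + 76 @ $20 + 201 @ $22 = $9,812
Check: goods available $19,748 = COGS $9,936 + ending $9,812

COGS = $9,936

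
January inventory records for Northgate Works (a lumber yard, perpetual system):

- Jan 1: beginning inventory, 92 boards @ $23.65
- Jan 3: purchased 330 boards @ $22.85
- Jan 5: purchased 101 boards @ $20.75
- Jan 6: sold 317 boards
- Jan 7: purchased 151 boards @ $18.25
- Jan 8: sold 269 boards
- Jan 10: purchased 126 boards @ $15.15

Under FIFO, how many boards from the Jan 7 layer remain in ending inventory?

88

Jan 6, 317 sold [FIFO — oldest first]: 92 @ $23.65 + 225 @ $22.85 = $7,317.05
Jan 8, 269 sold [FIFO — oldest first]: 105 @ $22.85 + 101 @ $20.75 + 63 @ $18.25 = $5,644.75
Total COGS = $7,317.05 + $5,644.75 = $12,961.80
Ending inventory: 88 @ $18.25 + 126 @ $15.15 = $3,514.90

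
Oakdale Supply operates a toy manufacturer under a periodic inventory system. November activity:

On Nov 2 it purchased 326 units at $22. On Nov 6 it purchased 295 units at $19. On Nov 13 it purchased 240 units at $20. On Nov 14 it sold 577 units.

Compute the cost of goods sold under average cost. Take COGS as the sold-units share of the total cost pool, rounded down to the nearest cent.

COGS = $11,779.24

Nov 14, sell 577: 577/861 × $17,577.00 → $11,779.24
Ending inventory (cost pool remaining) = $5,797.76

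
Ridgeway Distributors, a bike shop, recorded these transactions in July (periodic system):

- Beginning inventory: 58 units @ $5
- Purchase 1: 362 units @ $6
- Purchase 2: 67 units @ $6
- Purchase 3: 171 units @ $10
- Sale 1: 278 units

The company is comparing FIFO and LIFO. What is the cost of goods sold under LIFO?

FIFO COGS: 58 @ $5 + 220 @ $6 = $1,610
LIFO COGS: 171 @ $10 + 67 @ $6 + 40 @ $6 = $2,352

COGS = $2,352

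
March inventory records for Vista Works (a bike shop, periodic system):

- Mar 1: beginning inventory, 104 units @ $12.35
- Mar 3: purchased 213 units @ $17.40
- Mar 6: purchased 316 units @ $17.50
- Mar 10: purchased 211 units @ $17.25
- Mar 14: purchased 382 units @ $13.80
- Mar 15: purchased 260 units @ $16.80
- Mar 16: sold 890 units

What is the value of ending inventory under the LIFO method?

Ending inventory = $9,873.10

Mar 16, 890 sold [LIFO — newest first]: 260 @ $16.80 + 382 @ $13.80 + 211 @ $17.25 + 37 @ $17.50 = $13,926.85
Ending inventory: 104 @ $12.35 + 213 @ $17.40 + 279 @ $17.50 = $9,873.10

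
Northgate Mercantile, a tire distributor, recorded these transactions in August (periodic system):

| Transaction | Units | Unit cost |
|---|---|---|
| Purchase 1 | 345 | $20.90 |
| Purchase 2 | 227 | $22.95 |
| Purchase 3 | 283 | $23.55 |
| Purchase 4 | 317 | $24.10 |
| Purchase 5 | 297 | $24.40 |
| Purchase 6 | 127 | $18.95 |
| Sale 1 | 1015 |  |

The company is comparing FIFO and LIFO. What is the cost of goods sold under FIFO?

COGS = $22,940.80

FIFO COGS: 345 @ $20.90 + 227 @ $22.95 + 283 @ $23.55 + 160 @ $24.10 = $22,940.80
LIFO COGS: 127 @ $18.95 + 297 @ $24.40 + 317 @ $24.10 + 274 @ $23.55 = $23,745.85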